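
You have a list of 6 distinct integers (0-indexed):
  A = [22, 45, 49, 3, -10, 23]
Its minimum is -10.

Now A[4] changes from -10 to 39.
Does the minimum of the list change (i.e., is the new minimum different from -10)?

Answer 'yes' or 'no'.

Old min = -10
Change: A[4] -10 -> 39
Changed element was the min; new min must be rechecked.
New min = 3; changed? yes

Answer: yes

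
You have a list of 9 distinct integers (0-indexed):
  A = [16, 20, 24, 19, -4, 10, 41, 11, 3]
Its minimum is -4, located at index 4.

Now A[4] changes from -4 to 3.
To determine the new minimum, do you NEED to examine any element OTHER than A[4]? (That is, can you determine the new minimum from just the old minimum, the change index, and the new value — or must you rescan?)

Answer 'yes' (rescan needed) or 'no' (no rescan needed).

Answer: yes

Derivation:
Old min = -4 at index 4
Change at index 4: -4 -> 3
Index 4 WAS the min and new value 3 > old min -4. Must rescan other elements to find the new min.
Needs rescan: yes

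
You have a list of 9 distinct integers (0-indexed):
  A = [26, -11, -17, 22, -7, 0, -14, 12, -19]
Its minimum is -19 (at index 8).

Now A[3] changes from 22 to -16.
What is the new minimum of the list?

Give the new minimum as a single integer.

Answer: -19

Derivation:
Old min = -19 (at index 8)
Change: A[3] 22 -> -16
Changed element was NOT the old min.
  New min = min(old_min, new_val) = min(-19, -16) = -19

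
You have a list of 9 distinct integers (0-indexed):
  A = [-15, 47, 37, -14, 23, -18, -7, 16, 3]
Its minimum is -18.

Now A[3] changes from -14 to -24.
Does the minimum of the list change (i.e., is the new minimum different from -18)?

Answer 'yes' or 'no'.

Answer: yes

Derivation:
Old min = -18
Change: A[3] -14 -> -24
Changed element was NOT the min; min changes only if -24 < -18.
New min = -24; changed? yes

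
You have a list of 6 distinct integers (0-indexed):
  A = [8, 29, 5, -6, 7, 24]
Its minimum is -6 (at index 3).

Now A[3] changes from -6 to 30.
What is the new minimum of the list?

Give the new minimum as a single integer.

Old min = -6 (at index 3)
Change: A[3] -6 -> 30
Changed element WAS the min. Need to check: is 30 still <= all others?
  Min of remaining elements: 5
  New min = min(30, 5) = 5

Answer: 5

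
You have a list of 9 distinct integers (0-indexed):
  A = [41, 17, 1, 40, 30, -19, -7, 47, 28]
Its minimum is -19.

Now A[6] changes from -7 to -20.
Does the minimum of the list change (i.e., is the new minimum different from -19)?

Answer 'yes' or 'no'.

Old min = -19
Change: A[6] -7 -> -20
Changed element was NOT the min; min changes only if -20 < -19.
New min = -20; changed? yes

Answer: yes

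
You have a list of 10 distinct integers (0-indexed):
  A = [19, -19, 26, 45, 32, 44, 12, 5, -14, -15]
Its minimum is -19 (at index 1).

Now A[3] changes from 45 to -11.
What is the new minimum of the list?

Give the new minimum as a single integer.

Answer: -19

Derivation:
Old min = -19 (at index 1)
Change: A[3] 45 -> -11
Changed element was NOT the old min.
  New min = min(old_min, new_val) = min(-19, -11) = -19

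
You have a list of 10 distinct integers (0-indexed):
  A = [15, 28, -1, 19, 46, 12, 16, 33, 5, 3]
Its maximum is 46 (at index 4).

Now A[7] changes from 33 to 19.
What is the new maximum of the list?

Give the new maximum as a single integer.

Answer: 46

Derivation:
Old max = 46 (at index 4)
Change: A[7] 33 -> 19
Changed element was NOT the old max.
  New max = max(old_max, new_val) = max(46, 19) = 46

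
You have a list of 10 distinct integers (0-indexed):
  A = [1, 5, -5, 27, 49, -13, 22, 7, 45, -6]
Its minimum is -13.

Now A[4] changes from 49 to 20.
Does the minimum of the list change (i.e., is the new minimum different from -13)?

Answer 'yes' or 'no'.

Old min = -13
Change: A[4] 49 -> 20
Changed element was NOT the min; min changes only if 20 < -13.
New min = -13; changed? no

Answer: no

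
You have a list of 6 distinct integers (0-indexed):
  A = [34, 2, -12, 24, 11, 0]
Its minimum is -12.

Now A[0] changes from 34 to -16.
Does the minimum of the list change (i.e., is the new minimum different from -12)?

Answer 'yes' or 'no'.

Answer: yes

Derivation:
Old min = -12
Change: A[0] 34 -> -16
Changed element was NOT the min; min changes only if -16 < -12.
New min = -16; changed? yes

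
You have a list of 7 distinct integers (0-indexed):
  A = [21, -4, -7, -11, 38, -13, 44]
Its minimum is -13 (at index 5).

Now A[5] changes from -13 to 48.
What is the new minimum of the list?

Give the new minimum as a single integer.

Old min = -13 (at index 5)
Change: A[5] -13 -> 48
Changed element WAS the min. Need to check: is 48 still <= all others?
  Min of remaining elements: -11
  New min = min(48, -11) = -11

Answer: -11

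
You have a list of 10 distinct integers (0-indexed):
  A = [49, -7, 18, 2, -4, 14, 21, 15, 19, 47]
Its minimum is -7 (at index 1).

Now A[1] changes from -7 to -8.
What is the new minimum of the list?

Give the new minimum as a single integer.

Old min = -7 (at index 1)
Change: A[1] -7 -> -8
Changed element WAS the min. Need to check: is -8 still <= all others?
  Min of remaining elements: -4
  New min = min(-8, -4) = -8

Answer: -8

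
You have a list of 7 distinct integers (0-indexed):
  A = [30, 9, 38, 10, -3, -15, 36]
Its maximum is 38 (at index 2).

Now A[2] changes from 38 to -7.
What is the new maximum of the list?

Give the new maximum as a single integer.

Answer: 36

Derivation:
Old max = 38 (at index 2)
Change: A[2] 38 -> -7
Changed element WAS the max -> may need rescan.
  Max of remaining elements: 36
  New max = max(-7, 36) = 36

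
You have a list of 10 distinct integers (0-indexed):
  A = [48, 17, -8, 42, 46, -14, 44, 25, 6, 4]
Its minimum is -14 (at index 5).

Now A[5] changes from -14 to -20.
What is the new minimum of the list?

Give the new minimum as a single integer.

Answer: -20

Derivation:
Old min = -14 (at index 5)
Change: A[5] -14 -> -20
Changed element WAS the min. Need to check: is -20 still <= all others?
  Min of remaining elements: -8
  New min = min(-20, -8) = -20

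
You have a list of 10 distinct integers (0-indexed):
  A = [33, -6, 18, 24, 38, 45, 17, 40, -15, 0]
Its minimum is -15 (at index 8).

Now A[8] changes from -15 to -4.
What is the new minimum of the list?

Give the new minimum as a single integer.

Answer: -6

Derivation:
Old min = -15 (at index 8)
Change: A[8] -15 -> -4
Changed element WAS the min. Need to check: is -4 still <= all others?
  Min of remaining elements: -6
  New min = min(-4, -6) = -6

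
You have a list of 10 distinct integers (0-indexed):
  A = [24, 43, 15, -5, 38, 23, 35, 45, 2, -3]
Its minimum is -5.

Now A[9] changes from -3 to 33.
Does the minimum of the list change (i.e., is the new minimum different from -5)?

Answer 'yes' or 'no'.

Answer: no

Derivation:
Old min = -5
Change: A[9] -3 -> 33
Changed element was NOT the min; min changes only if 33 < -5.
New min = -5; changed? no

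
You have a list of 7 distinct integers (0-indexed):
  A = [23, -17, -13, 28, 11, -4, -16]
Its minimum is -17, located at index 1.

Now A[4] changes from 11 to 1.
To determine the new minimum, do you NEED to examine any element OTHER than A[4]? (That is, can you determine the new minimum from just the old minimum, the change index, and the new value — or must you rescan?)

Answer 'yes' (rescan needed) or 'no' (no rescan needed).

Old min = -17 at index 1
Change at index 4: 11 -> 1
Index 4 was NOT the min. New min = min(-17, 1). No rescan of other elements needed.
Needs rescan: no

Answer: no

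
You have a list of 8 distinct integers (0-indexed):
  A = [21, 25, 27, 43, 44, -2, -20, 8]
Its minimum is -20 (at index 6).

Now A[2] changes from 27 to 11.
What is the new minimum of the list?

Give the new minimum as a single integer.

Answer: -20

Derivation:
Old min = -20 (at index 6)
Change: A[2] 27 -> 11
Changed element was NOT the old min.
  New min = min(old_min, new_val) = min(-20, 11) = -20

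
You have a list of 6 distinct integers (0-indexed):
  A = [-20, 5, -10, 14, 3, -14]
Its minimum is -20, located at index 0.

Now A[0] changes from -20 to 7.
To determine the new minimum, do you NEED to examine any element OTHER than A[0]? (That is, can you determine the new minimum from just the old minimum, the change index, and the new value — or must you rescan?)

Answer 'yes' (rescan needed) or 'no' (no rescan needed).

Old min = -20 at index 0
Change at index 0: -20 -> 7
Index 0 WAS the min and new value 7 > old min -20. Must rescan other elements to find the new min.
Needs rescan: yes

Answer: yes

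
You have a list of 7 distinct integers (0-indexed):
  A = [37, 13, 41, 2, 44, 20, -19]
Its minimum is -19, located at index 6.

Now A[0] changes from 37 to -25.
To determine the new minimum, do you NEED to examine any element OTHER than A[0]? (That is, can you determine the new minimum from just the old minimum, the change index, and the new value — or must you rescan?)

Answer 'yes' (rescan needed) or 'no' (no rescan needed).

Old min = -19 at index 6
Change at index 0: 37 -> -25
Index 0 was NOT the min. New min = min(-19, -25). No rescan of other elements needed.
Needs rescan: no

Answer: no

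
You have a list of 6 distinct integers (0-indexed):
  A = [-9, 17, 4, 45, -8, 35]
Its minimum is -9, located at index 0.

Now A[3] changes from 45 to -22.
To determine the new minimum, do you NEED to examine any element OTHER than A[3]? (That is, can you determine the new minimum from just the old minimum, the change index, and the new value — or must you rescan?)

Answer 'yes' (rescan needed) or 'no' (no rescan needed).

Answer: no

Derivation:
Old min = -9 at index 0
Change at index 3: 45 -> -22
Index 3 was NOT the min. New min = min(-9, -22). No rescan of other elements needed.
Needs rescan: no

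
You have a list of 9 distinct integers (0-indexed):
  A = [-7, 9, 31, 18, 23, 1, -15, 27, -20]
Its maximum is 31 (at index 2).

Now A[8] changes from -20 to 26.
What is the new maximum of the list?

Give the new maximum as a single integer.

Answer: 31

Derivation:
Old max = 31 (at index 2)
Change: A[8] -20 -> 26
Changed element was NOT the old max.
  New max = max(old_max, new_val) = max(31, 26) = 31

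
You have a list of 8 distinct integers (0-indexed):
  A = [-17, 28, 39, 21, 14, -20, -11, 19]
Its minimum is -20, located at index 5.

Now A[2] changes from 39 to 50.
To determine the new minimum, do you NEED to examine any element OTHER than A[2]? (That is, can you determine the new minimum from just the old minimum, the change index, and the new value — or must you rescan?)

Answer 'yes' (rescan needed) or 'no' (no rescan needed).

Answer: no

Derivation:
Old min = -20 at index 5
Change at index 2: 39 -> 50
Index 2 was NOT the min. New min = min(-20, 50). No rescan of other elements needed.
Needs rescan: no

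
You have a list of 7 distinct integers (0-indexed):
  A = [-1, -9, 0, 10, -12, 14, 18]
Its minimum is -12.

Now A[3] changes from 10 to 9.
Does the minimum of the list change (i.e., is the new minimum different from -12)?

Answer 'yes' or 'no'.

Old min = -12
Change: A[3] 10 -> 9
Changed element was NOT the min; min changes only if 9 < -12.
New min = -12; changed? no

Answer: no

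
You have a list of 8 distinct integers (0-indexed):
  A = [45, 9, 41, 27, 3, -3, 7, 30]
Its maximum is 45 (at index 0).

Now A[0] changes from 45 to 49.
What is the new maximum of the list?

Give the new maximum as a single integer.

Old max = 45 (at index 0)
Change: A[0] 45 -> 49
Changed element WAS the max -> may need rescan.
  Max of remaining elements: 41
  New max = max(49, 41) = 49

Answer: 49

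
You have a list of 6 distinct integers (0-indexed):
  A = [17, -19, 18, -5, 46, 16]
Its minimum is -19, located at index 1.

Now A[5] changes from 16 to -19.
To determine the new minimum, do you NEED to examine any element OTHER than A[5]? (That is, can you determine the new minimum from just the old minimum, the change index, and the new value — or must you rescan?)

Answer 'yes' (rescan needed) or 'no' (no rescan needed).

Old min = -19 at index 1
Change at index 5: 16 -> -19
Index 5 was NOT the min. New min = min(-19, -19). No rescan of other elements needed.
Needs rescan: no

Answer: no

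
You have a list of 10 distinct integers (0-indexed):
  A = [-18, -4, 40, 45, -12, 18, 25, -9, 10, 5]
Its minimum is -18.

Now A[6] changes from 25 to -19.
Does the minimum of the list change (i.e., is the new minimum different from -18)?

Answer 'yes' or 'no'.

Old min = -18
Change: A[6] 25 -> -19
Changed element was NOT the min; min changes only if -19 < -18.
New min = -19; changed? yes

Answer: yes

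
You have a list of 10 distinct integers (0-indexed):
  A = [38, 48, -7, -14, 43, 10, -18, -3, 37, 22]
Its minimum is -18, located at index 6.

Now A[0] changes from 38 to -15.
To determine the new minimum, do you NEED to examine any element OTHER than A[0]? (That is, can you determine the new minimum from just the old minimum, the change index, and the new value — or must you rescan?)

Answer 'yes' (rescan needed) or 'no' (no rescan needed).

Answer: no

Derivation:
Old min = -18 at index 6
Change at index 0: 38 -> -15
Index 0 was NOT the min. New min = min(-18, -15). No rescan of other elements needed.
Needs rescan: no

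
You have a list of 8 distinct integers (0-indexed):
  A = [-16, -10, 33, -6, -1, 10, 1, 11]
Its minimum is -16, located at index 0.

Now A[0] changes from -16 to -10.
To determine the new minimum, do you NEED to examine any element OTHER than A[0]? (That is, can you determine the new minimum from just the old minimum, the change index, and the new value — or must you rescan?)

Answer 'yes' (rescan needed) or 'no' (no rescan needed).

Answer: yes

Derivation:
Old min = -16 at index 0
Change at index 0: -16 -> -10
Index 0 WAS the min and new value -10 > old min -16. Must rescan other elements to find the new min.
Needs rescan: yes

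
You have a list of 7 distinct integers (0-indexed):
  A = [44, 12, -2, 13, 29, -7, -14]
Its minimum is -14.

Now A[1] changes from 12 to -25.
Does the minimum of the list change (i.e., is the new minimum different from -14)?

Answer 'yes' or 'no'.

Answer: yes

Derivation:
Old min = -14
Change: A[1] 12 -> -25
Changed element was NOT the min; min changes only if -25 < -14.
New min = -25; changed? yes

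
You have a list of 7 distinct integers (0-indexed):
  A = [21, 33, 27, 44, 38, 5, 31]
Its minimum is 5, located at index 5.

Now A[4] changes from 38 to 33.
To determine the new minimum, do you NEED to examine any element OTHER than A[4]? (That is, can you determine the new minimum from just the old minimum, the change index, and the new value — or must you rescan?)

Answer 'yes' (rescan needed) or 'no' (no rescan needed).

Answer: no

Derivation:
Old min = 5 at index 5
Change at index 4: 38 -> 33
Index 4 was NOT the min. New min = min(5, 33). No rescan of other elements needed.
Needs rescan: no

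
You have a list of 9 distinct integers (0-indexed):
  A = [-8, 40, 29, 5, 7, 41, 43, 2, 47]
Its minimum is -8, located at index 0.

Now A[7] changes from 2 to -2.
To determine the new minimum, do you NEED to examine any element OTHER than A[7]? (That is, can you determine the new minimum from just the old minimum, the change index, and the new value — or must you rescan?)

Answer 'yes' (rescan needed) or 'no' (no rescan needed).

Answer: no

Derivation:
Old min = -8 at index 0
Change at index 7: 2 -> -2
Index 7 was NOT the min. New min = min(-8, -2). No rescan of other elements needed.
Needs rescan: no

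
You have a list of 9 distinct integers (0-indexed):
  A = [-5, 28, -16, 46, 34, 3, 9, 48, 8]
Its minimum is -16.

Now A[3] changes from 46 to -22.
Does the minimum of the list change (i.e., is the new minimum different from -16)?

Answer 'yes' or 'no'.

Answer: yes

Derivation:
Old min = -16
Change: A[3] 46 -> -22
Changed element was NOT the min; min changes only if -22 < -16.
New min = -22; changed? yes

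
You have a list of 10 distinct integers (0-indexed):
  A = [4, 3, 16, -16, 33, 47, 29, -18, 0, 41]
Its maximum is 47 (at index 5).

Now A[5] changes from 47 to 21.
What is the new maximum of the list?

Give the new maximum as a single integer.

Old max = 47 (at index 5)
Change: A[5] 47 -> 21
Changed element WAS the max -> may need rescan.
  Max of remaining elements: 41
  New max = max(21, 41) = 41

Answer: 41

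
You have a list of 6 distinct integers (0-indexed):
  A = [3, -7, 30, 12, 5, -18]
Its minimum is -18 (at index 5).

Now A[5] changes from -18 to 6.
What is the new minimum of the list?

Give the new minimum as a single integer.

Old min = -18 (at index 5)
Change: A[5] -18 -> 6
Changed element WAS the min. Need to check: is 6 still <= all others?
  Min of remaining elements: -7
  New min = min(6, -7) = -7

Answer: -7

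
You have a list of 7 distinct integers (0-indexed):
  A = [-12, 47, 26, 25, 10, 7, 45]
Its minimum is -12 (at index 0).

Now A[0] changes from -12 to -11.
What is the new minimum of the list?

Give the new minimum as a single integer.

Answer: -11

Derivation:
Old min = -12 (at index 0)
Change: A[0] -12 -> -11
Changed element WAS the min. Need to check: is -11 still <= all others?
  Min of remaining elements: 7
  New min = min(-11, 7) = -11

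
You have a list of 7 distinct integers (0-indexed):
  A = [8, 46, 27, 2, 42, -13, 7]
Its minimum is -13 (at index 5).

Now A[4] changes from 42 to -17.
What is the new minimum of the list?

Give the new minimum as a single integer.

Old min = -13 (at index 5)
Change: A[4] 42 -> -17
Changed element was NOT the old min.
  New min = min(old_min, new_val) = min(-13, -17) = -17

Answer: -17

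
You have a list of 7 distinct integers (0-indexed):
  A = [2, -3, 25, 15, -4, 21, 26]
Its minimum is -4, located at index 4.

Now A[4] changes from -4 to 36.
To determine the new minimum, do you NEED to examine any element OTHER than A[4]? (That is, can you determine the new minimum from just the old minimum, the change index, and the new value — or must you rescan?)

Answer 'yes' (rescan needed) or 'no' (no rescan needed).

Old min = -4 at index 4
Change at index 4: -4 -> 36
Index 4 WAS the min and new value 36 > old min -4. Must rescan other elements to find the new min.
Needs rescan: yes

Answer: yes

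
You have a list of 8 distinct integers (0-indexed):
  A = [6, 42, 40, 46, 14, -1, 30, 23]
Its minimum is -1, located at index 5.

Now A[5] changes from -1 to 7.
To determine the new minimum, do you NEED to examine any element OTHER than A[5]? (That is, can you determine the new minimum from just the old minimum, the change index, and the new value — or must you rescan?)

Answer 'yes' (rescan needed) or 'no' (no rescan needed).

Answer: yes

Derivation:
Old min = -1 at index 5
Change at index 5: -1 -> 7
Index 5 WAS the min and new value 7 > old min -1. Must rescan other elements to find the new min.
Needs rescan: yes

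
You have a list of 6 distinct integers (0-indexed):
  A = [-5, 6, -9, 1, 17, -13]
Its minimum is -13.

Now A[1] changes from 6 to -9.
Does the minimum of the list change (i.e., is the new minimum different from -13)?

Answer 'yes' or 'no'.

Old min = -13
Change: A[1] 6 -> -9
Changed element was NOT the min; min changes only if -9 < -13.
New min = -13; changed? no

Answer: no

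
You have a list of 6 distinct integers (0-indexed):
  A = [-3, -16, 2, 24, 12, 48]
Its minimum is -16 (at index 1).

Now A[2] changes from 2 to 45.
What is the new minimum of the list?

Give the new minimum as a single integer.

Answer: -16

Derivation:
Old min = -16 (at index 1)
Change: A[2] 2 -> 45
Changed element was NOT the old min.
  New min = min(old_min, new_val) = min(-16, 45) = -16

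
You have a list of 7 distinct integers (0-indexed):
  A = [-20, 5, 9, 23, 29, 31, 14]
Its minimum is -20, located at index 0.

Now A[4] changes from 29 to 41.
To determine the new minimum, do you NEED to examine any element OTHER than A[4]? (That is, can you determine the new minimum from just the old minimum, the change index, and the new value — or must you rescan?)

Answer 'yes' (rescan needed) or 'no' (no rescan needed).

Answer: no

Derivation:
Old min = -20 at index 0
Change at index 4: 29 -> 41
Index 4 was NOT the min. New min = min(-20, 41). No rescan of other elements needed.
Needs rescan: no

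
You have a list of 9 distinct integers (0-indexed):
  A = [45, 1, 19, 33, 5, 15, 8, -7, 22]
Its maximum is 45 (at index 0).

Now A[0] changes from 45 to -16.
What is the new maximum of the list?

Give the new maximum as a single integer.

Old max = 45 (at index 0)
Change: A[0] 45 -> -16
Changed element WAS the max -> may need rescan.
  Max of remaining elements: 33
  New max = max(-16, 33) = 33

Answer: 33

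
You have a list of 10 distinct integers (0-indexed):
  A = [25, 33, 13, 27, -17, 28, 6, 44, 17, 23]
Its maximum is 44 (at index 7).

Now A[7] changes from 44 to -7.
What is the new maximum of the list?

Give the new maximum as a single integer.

Old max = 44 (at index 7)
Change: A[7] 44 -> -7
Changed element WAS the max -> may need rescan.
  Max of remaining elements: 33
  New max = max(-7, 33) = 33

Answer: 33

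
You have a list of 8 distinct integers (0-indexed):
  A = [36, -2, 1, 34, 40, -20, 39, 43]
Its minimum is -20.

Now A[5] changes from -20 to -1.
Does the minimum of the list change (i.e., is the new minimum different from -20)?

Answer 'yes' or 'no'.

Answer: yes

Derivation:
Old min = -20
Change: A[5] -20 -> -1
Changed element was the min; new min must be rechecked.
New min = -2; changed? yes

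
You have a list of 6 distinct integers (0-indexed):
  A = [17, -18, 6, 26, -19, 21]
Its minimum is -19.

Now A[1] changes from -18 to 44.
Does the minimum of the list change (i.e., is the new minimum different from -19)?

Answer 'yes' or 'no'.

Old min = -19
Change: A[1] -18 -> 44
Changed element was NOT the min; min changes only if 44 < -19.
New min = -19; changed? no

Answer: no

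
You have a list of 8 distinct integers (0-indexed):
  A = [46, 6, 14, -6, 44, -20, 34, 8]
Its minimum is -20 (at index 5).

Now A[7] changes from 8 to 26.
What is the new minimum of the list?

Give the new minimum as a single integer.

Answer: -20

Derivation:
Old min = -20 (at index 5)
Change: A[7] 8 -> 26
Changed element was NOT the old min.
  New min = min(old_min, new_val) = min(-20, 26) = -20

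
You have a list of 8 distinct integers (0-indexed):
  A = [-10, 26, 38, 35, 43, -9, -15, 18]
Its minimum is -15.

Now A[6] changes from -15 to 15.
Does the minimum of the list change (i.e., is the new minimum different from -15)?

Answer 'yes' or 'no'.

Answer: yes

Derivation:
Old min = -15
Change: A[6] -15 -> 15
Changed element was the min; new min must be rechecked.
New min = -10; changed? yes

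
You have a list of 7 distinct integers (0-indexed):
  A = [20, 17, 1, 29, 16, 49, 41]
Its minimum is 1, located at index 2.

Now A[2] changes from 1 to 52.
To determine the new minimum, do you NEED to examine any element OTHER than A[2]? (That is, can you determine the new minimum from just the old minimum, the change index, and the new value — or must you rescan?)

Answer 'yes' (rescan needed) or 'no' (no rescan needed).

Answer: yes

Derivation:
Old min = 1 at index 2
Change at index 2: 1 -> 52
Index 2 WAS the min and new value 52 > old min 1. Must rescan other elements to find the new min.
Needs rescan: yes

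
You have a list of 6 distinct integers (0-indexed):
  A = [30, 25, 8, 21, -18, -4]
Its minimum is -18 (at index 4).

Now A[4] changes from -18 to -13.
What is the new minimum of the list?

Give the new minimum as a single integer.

Answer: -13

Derivation:
Old min = -18 (at index 4)
Change: A[4] -18 -> -13
Changed element WAS the min. Need to check: is -13 still <= all others?
  Min of remaining elements: -4
  New min = min(-13, -4) = -13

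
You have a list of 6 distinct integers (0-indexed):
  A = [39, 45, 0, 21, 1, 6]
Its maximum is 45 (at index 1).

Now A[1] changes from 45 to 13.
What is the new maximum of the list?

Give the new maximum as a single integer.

Answer: 39

Derivation:
Old max = 45 (at index 1)
Change: A[1] 45 -> 13
Changed element WAS the max -> may need rescan.
  Max of remaining elements: 39
  New max = max(13, 39) = 39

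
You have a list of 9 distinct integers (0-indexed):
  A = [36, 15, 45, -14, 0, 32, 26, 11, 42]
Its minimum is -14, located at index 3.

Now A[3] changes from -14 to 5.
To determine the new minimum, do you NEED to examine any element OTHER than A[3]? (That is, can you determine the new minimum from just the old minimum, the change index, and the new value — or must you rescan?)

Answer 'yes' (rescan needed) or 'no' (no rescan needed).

Answer: yes

Derivation:
Old min = -14 at index 3
Change at index 3: -14 -> 5
Index 3 WAS the min and new value 5 > old min -14. Must rescan other elements to find the new min.
Needs rescan: yes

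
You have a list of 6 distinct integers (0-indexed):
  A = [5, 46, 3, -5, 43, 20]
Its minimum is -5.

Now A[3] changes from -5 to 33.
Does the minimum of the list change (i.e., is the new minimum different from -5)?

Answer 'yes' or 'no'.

Old min = -5
Change: A[3] -5 -> 33
Changed element was the min; new min must be rechecked.
New min = 3; changed? yes

Answer: yes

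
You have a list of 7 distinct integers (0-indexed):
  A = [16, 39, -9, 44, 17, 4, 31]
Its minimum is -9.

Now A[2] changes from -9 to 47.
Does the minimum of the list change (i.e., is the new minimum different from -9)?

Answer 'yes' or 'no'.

Old min = -9
Change: A[2] -9 -> 47
Changed element was the min; new min must be rechecked.
New min = 4; changed? yes

Answer: yes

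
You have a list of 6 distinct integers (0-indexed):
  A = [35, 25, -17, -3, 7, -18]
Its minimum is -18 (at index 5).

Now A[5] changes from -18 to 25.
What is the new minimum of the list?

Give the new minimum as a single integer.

Old min = -18 (at index 5)
Change: A[5] -18 -> 25
Changed element WAS the min. Need to check: is 25 still <= all others?
  Min of remaining elements: -17
  New min = min(25, -17) = -17

Answer: -17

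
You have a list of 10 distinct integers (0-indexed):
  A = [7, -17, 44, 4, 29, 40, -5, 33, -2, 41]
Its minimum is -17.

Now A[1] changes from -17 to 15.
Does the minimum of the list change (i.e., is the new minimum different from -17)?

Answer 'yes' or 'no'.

Old min = -17
Change: A[1] -17 -> 15
Changed element was the min; new min must be rechecked.
New min = -5; changed? yes

Answer: yes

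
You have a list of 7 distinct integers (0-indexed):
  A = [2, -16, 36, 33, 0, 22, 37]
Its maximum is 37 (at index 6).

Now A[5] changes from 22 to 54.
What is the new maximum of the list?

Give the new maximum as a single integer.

Answer: 54

Derivation:
Old max = 37 (at index 6)
Change: A[5] 22 -> 54
Changed element was NOT the old max.
  New max = max(old_max, new_val) = max(37, 54) = 54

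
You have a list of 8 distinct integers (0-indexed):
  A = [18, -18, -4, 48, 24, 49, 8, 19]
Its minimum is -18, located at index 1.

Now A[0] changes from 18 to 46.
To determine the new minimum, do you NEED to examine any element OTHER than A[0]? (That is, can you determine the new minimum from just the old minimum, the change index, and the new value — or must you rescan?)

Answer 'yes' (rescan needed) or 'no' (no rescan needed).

Old min = -18 at index 1
Change at index 0: 18 -> 46
Index 0 was NOT the min. New min = min(-18, 46). No rescan of other elements needed.
Needs rescan: no

Answer: no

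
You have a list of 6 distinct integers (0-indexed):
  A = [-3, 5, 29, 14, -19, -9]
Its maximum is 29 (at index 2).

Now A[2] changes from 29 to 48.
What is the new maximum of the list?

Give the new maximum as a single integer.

Old max = 29 (at index 2)
Change: A[2] 29 -> 48
Changed element WAS the max -> may need rescan.
  Max of remaining elements: 14
  New max = max(48, 14) = 48

Answer: 48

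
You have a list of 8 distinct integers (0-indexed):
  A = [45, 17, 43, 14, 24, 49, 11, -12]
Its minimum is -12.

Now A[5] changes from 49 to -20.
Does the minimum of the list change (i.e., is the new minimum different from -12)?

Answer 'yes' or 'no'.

Answer: yes

Derivation:
Old min = -12
Change: A[5] 49 -> -20
Changed element was NOT the min; min changes only if -20 < -12.
New min = -20; changed? yes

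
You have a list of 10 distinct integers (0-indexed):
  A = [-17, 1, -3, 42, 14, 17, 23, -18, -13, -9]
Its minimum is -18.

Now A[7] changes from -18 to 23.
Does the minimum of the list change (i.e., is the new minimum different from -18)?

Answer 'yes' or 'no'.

Old min = -18
Change: A[7] -18 -> 23
Changed element was the min; new min must be rechecked.
New min = -17; changed? yes

Answer: yes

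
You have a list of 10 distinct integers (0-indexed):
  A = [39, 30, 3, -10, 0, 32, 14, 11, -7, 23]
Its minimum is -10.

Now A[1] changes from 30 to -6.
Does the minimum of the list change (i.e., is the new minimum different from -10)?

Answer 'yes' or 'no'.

Answer: no

Derivation:
Old min = -10
Change: A[1] 30 -> -6
Changed element was NOT the min; min changes only if -6 < -10.
New min = -10; changed? no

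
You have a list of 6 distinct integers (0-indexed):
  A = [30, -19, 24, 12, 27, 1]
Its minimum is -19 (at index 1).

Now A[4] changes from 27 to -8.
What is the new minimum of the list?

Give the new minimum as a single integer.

Answer: -19

Derivation:
Old min = -19 (at index 1)
Change: A[4] 27 -> -8
Changed element was NOT the old min.
  New min = min(old_min, new_val) = min(-19, -8) = -19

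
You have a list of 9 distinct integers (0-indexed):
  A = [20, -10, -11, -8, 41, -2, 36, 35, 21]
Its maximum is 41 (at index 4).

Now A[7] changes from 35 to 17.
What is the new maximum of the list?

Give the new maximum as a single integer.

Old max = 41 (at index 4)
Change: A[7] 35 -> 17
Changed element was NOT the old max.
  New max = max(old_max, new_val) = max(41, 17) = 41

Answer: 41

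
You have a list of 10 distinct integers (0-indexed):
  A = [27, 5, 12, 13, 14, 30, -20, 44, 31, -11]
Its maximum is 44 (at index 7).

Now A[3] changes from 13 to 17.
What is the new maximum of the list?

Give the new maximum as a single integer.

Old max = 44 (at index 7)
Change: A[3] 13 -> 17
Changed element was NOT the old max.
  New max = max(old_max, new_val) = max(44, 17) = 44

Answer: 44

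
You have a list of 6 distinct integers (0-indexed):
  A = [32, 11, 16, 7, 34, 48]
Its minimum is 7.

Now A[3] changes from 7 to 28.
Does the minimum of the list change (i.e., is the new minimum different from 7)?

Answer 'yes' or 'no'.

Answer: yes

Derivation:
Old min = 7
Change: A[3] 7 -> 28
Changed element was the min; new min must be rechecked.
New min = 11; changed? yes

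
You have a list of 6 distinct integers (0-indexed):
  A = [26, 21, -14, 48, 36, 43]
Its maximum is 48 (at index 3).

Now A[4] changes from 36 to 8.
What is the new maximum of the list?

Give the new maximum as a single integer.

Answer: 48

Derivation:
Old max = 48 (at index 3)
Change: A[4] 36 -> 8
Changed element was NOT the old max.
  New max = max(old_max, new_val) = max(48, 8) = 48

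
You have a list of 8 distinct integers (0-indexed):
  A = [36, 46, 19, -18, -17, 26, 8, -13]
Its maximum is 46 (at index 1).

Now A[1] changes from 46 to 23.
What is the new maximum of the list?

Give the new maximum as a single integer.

Old max = 46 (at index 1)
Change: A[1] 46 -> 23
Changed element WAS the max -> may need rescan.
  Max of remaining elements: 36
  New max = max(23, 36) = 36

Answer: 36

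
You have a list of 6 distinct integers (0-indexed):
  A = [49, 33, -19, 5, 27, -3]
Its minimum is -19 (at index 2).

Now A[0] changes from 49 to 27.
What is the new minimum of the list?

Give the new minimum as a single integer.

Answer: -19

Derivation:
Old min = -19 (at index 2)
Change: A[0] 49 -> 27
Changed element was NOT the old min.
  New min = min(old_min, new_val) = min(-19, 27) = -19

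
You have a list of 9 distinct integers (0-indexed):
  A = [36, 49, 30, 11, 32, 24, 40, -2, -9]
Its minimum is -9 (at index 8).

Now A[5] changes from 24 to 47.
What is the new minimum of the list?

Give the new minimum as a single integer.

Answer: -9

Derivation:
Old min = -9 (at index 8)
Change: A[5] 24 -> 47
Changed element was NOT the old min.
  New min = min(old_min, new_val) = min(-9, 47) = -9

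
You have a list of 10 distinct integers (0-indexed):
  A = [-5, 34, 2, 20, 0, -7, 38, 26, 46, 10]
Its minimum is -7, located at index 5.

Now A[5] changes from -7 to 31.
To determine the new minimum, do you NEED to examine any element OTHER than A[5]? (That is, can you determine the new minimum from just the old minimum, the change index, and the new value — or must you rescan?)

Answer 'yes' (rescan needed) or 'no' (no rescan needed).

Answer: yes

Derivation:
Old min = -7 at index 5
Change at index 5: -7 -> 31
Index 5 WAS the min and new value 31 > old min -7. Must rescan other elements to find the new min.
Needs rescan: yes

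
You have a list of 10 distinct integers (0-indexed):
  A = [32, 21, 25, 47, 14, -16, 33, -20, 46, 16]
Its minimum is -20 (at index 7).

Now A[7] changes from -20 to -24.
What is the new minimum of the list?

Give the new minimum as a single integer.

Old min = -20 (at index 7)
Change: A[7] -20 -> -24
Changed element WAS the min. Need to check: is -24 still <= all others?
  Min of remaining elements: -16
  New min = min(-24, -16) = -24

Answer: -24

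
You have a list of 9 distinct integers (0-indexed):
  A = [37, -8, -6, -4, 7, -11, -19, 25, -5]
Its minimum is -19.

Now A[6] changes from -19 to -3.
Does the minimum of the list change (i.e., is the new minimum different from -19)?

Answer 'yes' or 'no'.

Old min = -19
Change: A[6] -19 -> -3
Changed element was the min; new min must be rechecked.
New min = -11; changed? yes

Answer: yes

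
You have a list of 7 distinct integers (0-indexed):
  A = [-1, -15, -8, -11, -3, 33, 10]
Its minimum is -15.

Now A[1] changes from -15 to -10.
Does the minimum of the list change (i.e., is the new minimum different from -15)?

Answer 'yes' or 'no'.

Old min = -15
Change: A[1] -15 -> -10
Changed element was the min; new min must be rechecked.
New min = -11; changed? yes

Answer: yes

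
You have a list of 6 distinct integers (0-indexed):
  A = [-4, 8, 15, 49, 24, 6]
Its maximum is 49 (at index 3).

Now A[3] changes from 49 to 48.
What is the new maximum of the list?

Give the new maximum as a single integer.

Old max = 49 (at index 3)
Change: A[3] 49 -> 48
Changed element WAS the max -> may need rescan.
  Max of remaining elements: 24
  New max = max(48, 24) = 48

Answer: 48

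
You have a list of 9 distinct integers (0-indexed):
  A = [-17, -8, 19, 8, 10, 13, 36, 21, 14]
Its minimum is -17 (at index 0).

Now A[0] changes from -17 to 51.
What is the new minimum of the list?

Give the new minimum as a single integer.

Answer: -8

Derivation:
Old min = -17 (at index 0)
Change: A[0] -17 -> 51
Changed element WAS the min. Need to check: is 51 still <= all others?
  Min of remaining elements: -8
  New min = min(51, -8) = -8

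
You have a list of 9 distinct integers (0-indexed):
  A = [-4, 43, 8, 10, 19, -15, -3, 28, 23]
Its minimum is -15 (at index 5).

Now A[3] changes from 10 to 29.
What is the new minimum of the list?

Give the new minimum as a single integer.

Answer: -15

Derivation:
Old min = -15 (at index 5)
Change: A[3] 10 -> 29
Changed element was NOT the old min.
  New min = min(old_min, new_val) = min(-15, 29) = -15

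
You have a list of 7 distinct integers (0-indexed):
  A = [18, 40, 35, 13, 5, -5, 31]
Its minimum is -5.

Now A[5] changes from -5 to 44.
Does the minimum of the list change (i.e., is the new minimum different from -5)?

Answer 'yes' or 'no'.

Answer: yes

Derivation:
Old min = -5
Change: A[5] -5 -> 44
Changed element was the min; new min must be rechecked.
New min = 5; changed? yes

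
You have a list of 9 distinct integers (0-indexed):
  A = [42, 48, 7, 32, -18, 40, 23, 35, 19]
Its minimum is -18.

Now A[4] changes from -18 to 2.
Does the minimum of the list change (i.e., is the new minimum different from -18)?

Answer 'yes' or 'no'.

Answer: yes

Derivation:
Old min = -18
Change: A[4] -18 -> 2
Changed element was the min; new min must be rechecked.
New min = 2; changed? yes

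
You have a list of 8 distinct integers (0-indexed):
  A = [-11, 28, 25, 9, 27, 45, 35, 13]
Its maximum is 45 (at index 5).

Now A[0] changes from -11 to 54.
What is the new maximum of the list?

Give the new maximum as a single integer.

Old max = 45 (at index 5)
Change: A[0] -11 -> 54
Changed element was NOT the old max.
  New max = max(old_max, new_val) = max(45, 54) = 54

Answer: 54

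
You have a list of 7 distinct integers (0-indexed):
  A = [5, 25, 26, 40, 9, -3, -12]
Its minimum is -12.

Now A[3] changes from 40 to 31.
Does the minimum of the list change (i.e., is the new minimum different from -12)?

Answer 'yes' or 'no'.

Old min = -12
Change: A[3] 40 -> 31
Changed element was NOT the min; min changes only if 31 < -12.
New min = -12; changed? no

Answer: no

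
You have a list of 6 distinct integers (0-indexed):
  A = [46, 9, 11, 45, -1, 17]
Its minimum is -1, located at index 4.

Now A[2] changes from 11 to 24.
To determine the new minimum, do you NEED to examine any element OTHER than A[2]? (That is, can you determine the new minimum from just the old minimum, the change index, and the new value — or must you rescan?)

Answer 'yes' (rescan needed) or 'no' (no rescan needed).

Old min = -1 at index 4
Change at index 2: 11 -> 24
Index 2 was NOT the min. New min = min(-1, 24). No rescan of other elements needed.
Needs rescan: no

Answer: no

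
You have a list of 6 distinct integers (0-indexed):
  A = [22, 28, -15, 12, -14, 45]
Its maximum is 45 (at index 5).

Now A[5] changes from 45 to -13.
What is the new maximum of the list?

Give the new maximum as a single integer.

Answer: 28

Derivation:
Old max = 45 (at index 5)
Change: A[5] 45 -> -13
Changed element WAS the max -> may need rescan.
  Max of remaining elements: 28
  New max = max(-13, 28) = 28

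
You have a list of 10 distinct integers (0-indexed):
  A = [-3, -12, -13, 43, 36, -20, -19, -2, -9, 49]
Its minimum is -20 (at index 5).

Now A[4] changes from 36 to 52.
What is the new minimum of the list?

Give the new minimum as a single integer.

Answer: -20

Derivation:
Old min = -20 (at index 5)
Change: A[4] 36 -> 52
Changed element was NOT the old min.
  New min = min(old_min, new_val) = min(-20, 52) = -20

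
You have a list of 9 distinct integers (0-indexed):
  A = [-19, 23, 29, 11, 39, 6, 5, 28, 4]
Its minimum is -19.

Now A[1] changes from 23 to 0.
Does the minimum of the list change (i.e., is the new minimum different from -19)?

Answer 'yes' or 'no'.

Answer: no

Derivation:
Old min = -19
Change: A[1] 23 -> 0
Changed element was NOT the min; min changes only if 0 < -19.
New min = -19; changed? no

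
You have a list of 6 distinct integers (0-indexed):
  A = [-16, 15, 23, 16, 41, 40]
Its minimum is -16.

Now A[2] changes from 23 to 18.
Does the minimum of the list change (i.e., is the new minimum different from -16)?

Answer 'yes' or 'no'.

Answer: no

Derivation:
Old min = -16
Change: A[2] 23 -> 18
Changed element was NOT the min; min changes only if 18 < -16.
New min = -16; changed? no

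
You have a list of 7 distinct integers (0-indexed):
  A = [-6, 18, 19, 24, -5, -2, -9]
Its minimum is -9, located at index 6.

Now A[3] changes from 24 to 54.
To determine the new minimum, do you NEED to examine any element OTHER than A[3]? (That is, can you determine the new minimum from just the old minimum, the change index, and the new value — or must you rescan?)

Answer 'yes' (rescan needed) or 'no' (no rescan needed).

Answer: no

Derivation:
Old min = -9 at index 6
Change at index 3: 24 -> 54
Index 3 was NOT the min. New min = min(-9, 54). No rescan of other elements needed.
Needs rescan: no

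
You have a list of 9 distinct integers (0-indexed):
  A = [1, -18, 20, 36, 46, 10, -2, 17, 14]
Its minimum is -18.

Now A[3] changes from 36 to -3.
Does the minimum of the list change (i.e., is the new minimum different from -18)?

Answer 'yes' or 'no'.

Old min = -18
Change: A[3] 36 -> -3
Changed element was NOT the min; min changes only if -3 < -18.
New min = -18; changed? no

Answer: no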